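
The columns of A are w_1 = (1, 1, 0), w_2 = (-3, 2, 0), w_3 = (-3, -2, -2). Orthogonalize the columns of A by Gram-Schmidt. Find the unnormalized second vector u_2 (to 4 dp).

w_1 = (1, 1, 0); ‖w_1‖ = 1.4142, so e_1 = (0.7071, 0.7071, 0.0000).
e_1·w_2 = 0.7071·(-3) + 0.7071·2 + 0.0000·0 = -0.7071.
u_2 = w_2 + 0.7071·e_1 = (-2.5000, 2.5000, 0.0000).

u_2 = (-2.5000, 2.5000, 0.0000)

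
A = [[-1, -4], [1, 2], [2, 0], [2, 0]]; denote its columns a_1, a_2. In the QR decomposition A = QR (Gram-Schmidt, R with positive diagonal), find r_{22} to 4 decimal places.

e_1 = a_1/‖a_1‖ = (-1, 1, 2, 2)/3.1623 = (-0.3162, 0.3162, 0.6325, 0.6325).
r_{12} = e_1·a_2 = 1.8974.
u_2 = a_2 − 1.8974·e_1 = (-3.4000, 1.4000, -1.2000, -1.2000).
r_{22} = ‖u_2‖ = 4.0497.

r_{22} = 4.0497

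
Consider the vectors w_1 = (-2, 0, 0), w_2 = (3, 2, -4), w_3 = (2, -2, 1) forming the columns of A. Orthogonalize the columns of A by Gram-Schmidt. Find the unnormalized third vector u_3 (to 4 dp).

e_1 = w_1/‖w_1‖ = (-2, 0, 0)/2.0000 = (-1.0000, 0.0000, 0.0000).
r_{12} = e_1·w_2 = -3.0000.
u_2 = w_2 + 3.0000·e_1 = (0.0000, 2.0000, -4.0000).
‖u_2‖ = 4.4721, so e_2 = (0.0000, 0.4472, -0.8944).
r_{13} = e_1·w_3 = -2.0000; r_{23} = e_2·w_3 = -1.7889.
u_3 = w_3 + 2.0000·e_1 + 1.7889·e_2 = (0.0000, -1.2000, -0.6000).

u_3 = (0.0000, -1.2000, -0.6000)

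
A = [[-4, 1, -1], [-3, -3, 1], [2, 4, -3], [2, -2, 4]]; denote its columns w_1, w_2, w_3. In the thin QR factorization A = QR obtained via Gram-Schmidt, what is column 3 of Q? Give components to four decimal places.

w_1 = (-4, -3, 2, 2); ‖w_1‖ = 5.7446, so q_1 = (-0.6963, -0.5222, 0.3482, 0.3482).
q_1·w_2 = (-0.6963)·1 + (-0.5222)·(-3) + 0.3482·4 + 0.3482·(-2) = 1.5667.
u_2 = w_2 − 1.5667·q_1 = (2.0909, -2.1818, 3.4545, -2.5455).
‖u_2‖ = 5.2484, so q_2 = (0.3984, -0.4157, 0.6582, -0.4850).
q_1·w_3 = (-0.6963)·(-1) + (-0.5222)·1 + 0.3482·(-3) + 0.3482·4 = 0.5222; q_2·w_3 = 0.3984·(-1) + (-0.4157)·1 + 0.6582·(-3) + (-0.4850)·4 = -4.7287.
u_3 = w_3 − 0.5222·q_1 + 4.7287·q_2 = (1.2475, -0.6931, -0.0693, 1.5248).
‖u_3‖ = 2.0896, so q_3 = (0.5970, -0.3317, -0.0332, 0.7297).

q_3 = (0.5970, -0.3317, -0.0332, 0.7297)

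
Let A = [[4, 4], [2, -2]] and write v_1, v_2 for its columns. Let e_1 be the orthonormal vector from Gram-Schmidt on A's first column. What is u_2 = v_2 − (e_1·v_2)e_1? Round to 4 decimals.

v_1 = (4, 2); ‖v_1‖ = 4.4721, so e_1 = (0.8944, 0.4472).
e_1·v_2 = 0.8944·4 + 0.4472·(-2) = 2.6833.
u_2 = v_2 − 2.6833·e_1 = (1.6000, -3.2000).

u_2 = (1.6000, -3.2000)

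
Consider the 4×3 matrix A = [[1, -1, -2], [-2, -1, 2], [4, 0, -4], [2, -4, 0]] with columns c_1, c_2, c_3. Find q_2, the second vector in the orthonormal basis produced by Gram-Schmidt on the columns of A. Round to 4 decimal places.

q_2 = (-0.1798, -0.3895, 0.2797, -0.8589)

c_1 = (1, -2, 4, 2); ‖c_1‖ = 5.0000, so q_1 = (0.2000, -0.4000, 0.8000, 0.4000).
q_1·c_2 = 0.2000·(-1) + (-0.4000)·(-1) + 0.8000·0 + 0.4000·(-4) = -1.4000.
u_2 = c_2 + 1.4000·q_1 = (-0.7200, -1.5600, 1.1200, -3.4400).
‖u_2‖ = 4.0050, so q_2 = (-0.1798, -0.3895, 0.2797, -0.8589).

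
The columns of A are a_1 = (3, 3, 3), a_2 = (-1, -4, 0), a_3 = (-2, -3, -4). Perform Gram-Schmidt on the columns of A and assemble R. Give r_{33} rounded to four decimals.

a_1 = (3, 3, 3); ‖a_1‖ = 5.1962, so q_1 = (0.5774, 0.5774, 0.5774).
q_1·a_2 = 0.5774·(-1) + 0.5774·(-4) + 0.5774·0 = -2.8868.
u_2 = a_2 + 2.8868·q_1 = (0.6667, -2.3333, 1.6667).
‖u_2‖ = 2.9439, so q_2 = (0.2265, -0.7926, 0.5661).
q_1·a_3 = 0.5774·(-2) + 0.5774·(-3) + 0.5774·(-4) = -5.1962; q_2·a_3 = 0.2265·(-2) + (-0.7926)·(-3) + 0.5661·(-4) = -0.3397.
u_3 = a_3 + 5.1962·q_1 + 0.3397·q_2 = (1.0769, -0.2692, -0.8077).
r_{33} = ‖u_3‖ = 1.3728.

r_{33} = 1.3728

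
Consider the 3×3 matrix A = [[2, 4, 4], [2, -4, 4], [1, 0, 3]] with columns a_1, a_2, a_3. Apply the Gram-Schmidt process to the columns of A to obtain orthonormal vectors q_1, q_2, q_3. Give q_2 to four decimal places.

q_2 = (0.7071, -0.7071, 0.0000)

q_1 = a_1/‖a_1‖ = (2, 2, 1)/3.0000 = (0.6667, 0.6667, 0.3333).
r_{12} = q_1·a_2 = 0.0000.
u_2 = a_2 + 0.0000·q_1 = (4.0000, -4.0000, 0.0000).
‖u_2‖ = 5.6569, so q_2 = (0.7071, -0.7071, 0.0000).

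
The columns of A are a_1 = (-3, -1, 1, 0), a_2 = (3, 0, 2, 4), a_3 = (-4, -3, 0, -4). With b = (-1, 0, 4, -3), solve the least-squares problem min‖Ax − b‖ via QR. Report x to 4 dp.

x = (-0.0322, 0.4081, 0.6807)

a_1 = (-3, -1, 1, 0); ‖a_1‖ = 3.3166, so q_1 = (-0.9045, -0.3015, 0.3015, 0.0000).
q_1·a_2 = (-0.9045)·3 + (-0.3015)·0 + 0.3015·2 + 0.0000·4 = -2.1106.
u_2 = a_2 + 2.1106·q_1 = (1.0909, -0.6364, 2.6364, 4.0000).
‖u_2‖ = 4.9543, so q_2 = (0.2202, -0.1284, 0.5321, 0.8074).
q_1·a_3 = (-0.9045)·(-4) + (-0.3015)·(-3) + 0.3015·0 + 0.0000·(-4) = 4.5227; q_2·a_3 = 0.2202·(-4) + (-0.1284)·(-3) + 0.5321·0 + 0.8074·(-4) = -3.7249.
u_3 = a_3 − 4.5227·q_1 + 3.7249·q_2 = (0.9111, -2.1148, 0.6185, -0.9926).
‖u_3‖ = 2.5827, so q_3 = (0.3528, -0.8188, 0.2395, -0.3843).
Qᵀb = (2.1106, -0.5138, 1.7581).
Back-substitute: x_3 = 1.7581/2.5827 = 0.6807.
x_2 = (-0.5138 + 3.7249·0.6807)/4.9543 = 0.4081.
x_1 = (2.1106 + 2.1106·0.4081 − 4.5227·0.6807)/3.3166 = -0.0322.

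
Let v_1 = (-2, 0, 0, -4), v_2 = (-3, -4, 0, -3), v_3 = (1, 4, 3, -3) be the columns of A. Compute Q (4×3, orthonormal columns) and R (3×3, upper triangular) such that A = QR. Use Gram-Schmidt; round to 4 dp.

Q = [[-0.4472, -0.2844, 0.2307], [0.0000, -0.9481, -0.0865], [0.0000, 0.0000, 0.9623], [-0.8944, 0.1422, -0.1153]], R = [[4.4721, 4.0249, 2.2361], [0.0000, 4.2190, -4.5034], [0.0000, 0.0000, 3.1175]]

v_1 = (-2, 0, 0, -4); ‖v_1‖ = 4.4721, so e_1 = (-0.4472, 0.0000, 0.0000, -0.8944).
e_1·v_2 = (-0.4472)·(-3) + 0.0000·(-4) + 0.0000·0 + (-0.8944)·(-3) = 4.0249.
u_2 = v_2 − 4.0249·e_1 = (-1.2000, -4.0000, 0.0000, 0.6000).
‖u_2‖ = 4.2190, so e_2 = (-0.2844, -0.9481, 0.0000, 0.1422).
e_1·v_3 = (-0.4472)·1 + 0.0000·4 + 0.0000·3 + (-0.8944)·(-3) = 2.2361; e_2·v_3 = (-0.2844)·1 + (-0.9481)·4 + 0.0000·3 + 0.1422·(-3) = -4.5034.
u_3 = v_3 − 2.2361·e_1 + 4.5034·e_2 = (0.7191, -0.2697, 3.0000, -0.3596).
‖u_3‖ = 3.1175, so e_3 = (0.2307, -0.0865, 0.9623, -0.1153).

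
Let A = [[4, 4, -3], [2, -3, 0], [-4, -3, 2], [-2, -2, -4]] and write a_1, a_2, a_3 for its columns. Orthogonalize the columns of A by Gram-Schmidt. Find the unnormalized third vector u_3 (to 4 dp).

a_1 = (4, 2, -4, -2); ‖a_1‖ = 6.3246, so q_1 = (0.6325, 0.3162, -0.6325, -0.3162).
q_1·a_2 = 0.6325·4 + 0.3162·(-3) + (-0.6325)·(-3) + (-0.3162)·(-2) = 4.1110.
u_2 = a_2 − 4.1110·q_1 = (1.4000, -4.3000, -0.4000, -0.7000).
‖u_2‖ = 4.5935, so q_2 = (0.3048, -0.9361, -0.0871, -0.1524).
q_1·a_3 = 0.6325·(-3) + 0.3162·0 + (-0.6325)·2 + (-0.3162)·(-4) = -1.8974; q_2·a_3 = 0.3048·(-3) + (-0.9361)·0 + (-0.0871)·2 + (-0.1524)·(-4) = -0.4789.
u_3 = a_3 + 1.8974·q_1 + 0.4789·q_2 = (-1.6540, 0.1517, 0.7583, -4.6730).

u_3 = (-1.6540, 0.1517, 0.7583, -4.6730)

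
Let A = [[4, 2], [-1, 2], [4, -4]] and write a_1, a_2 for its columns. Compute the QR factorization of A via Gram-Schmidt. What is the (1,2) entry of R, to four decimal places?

a_1 = (4, -1, 4); ‖a_1‖ = 5.7446, so e_1 = (0.6963, -0.1741, 0.6963).
r_{12} = e_1·a_2 = -1.7408.

r_{12} = -1.7408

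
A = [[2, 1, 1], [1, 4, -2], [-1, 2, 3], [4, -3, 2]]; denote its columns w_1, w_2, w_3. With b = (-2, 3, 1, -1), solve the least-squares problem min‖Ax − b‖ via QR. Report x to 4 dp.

x = (-0.0690, 0.4348, -0.2006)

w_1 = (2, 1, -1, 4); ‖w_1‖ = 4.6904, so q_1 = (0.4264, 0.2132, -0.2132, 0.8528).
q_1·w_2 = 0.4264·1 + 0.2132·4 + (-0.2132)·2 + 0.8528·(-3) = -1.7056.
u_2 = w_2 + 1.7056·q_1 = (1.7273, 4.3636, 1.6364, -1.5455).
‖u_2‖ = 5.2049, so q_2 = (0.3319, 0.8384, 0.3144, -0.2969).
q_1·w_3 = 0.4264·1 + 0.2132·(-2) + (-0.2132)·3 + 0.8528·2 = 1.0660; q_2·w_3 = 0.3319·1 + 0.8384·(-2) + 0.3144·3 + (-0.2969)·2 = -0.9956.
u_3 = w_3 − 1.0660·q_1 + 0.9956·q_2 = (0.8758, -1.3926, 3.5403, 0.7953).
‖u_3‖ = 3.9840, so q_3 = (0.2198, -0.3496, 0.8886, 0.1996).
Qᵀb = (-1.2792, 2.4627, -0.7993).
Back-substitute: x_3 = -0.7993/3.9840 = -0.2006.
x_2 = (2.4627 + 0.9956·(-0.2006))/5.2049 = 0.4348.
x_1 = (-1.2792 + 1.7056·0.4348 − 1.0660·(-0.2006))/4.6904 = -0.0690.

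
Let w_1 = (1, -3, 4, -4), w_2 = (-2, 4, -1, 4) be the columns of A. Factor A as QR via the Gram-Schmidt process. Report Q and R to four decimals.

w_1 = (1, -3, 4, -4); ‖w_1‖ = 6.4807, so e_1 = (0.1543, -0.4629, 0.6172, -0.6172).
e_1·w_2 = 0.1543·(-2) + (-0.4629)·4 + 0.6172·(-1) + (-0.6172)·4 = -5.2463.
u_2 = w_2 + 5.2463·e_1 = (-1.1905, 1.5714, 2.2381, 0.7619).
‖u_2‖ = 3.0783, so e_2 = (-0.3867, 0.5105, 0.7270, 0.2475).

Q = [[0.1543, -0.3867], [-0.4629, 0.5105], [0.6172, 0.7270], [-0.6172, 0.2475]], R = [[6.4807, -5.2463], [0.0000, 3.0783]]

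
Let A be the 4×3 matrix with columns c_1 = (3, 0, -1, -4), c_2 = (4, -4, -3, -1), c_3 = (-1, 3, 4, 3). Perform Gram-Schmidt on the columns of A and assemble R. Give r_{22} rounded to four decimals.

c_1 = (3, 0, -1, -4); ‖c_1‖ = 5.0990, so e_1 = (0.5883, 0.0000, -0.1961, -0.7845).
e_1·c_2 = 0.5883·4 + 0.0000·(-4) + (-0.1961)·(-3) + (-0.7845)·(-1) = 3.7262.
u_2 = c_2 − 3.7262·e_1 = (1.8077, -4.0000, -2.2692, 1.9231).
r_{22} = ‖u_2‖ = 5.3024.

r_{22} = 5.3024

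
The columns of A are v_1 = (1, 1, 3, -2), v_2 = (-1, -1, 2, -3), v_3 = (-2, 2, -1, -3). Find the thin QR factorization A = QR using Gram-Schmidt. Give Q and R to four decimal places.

v_1 = (1, 1, 3, -2); ‖v_1‖ = 3.8730, so q_1 = (0.2582, 0.2582, 0.7746, -0.5164).
q_1·v_2 = 0.2582·(-1) + 0.2582·(-1) + 0.7746·2 + (-0.5164)·(-3) = 2.5820.
u_2 = v_2 − 2.5820·q_1 = (-1.6667, -1.6667, 0.0000, -1.6667).
‖u_2‖ = 2.8868, so q_2 = (-0.5774, -0.5774, 0.0000, -0.5774).
q_1·v_3 = 0.2582·(-2) + 0.2582·2 + 0.7746·(-1) + (-0.5164)·(-3) = 0.7746; q_2·v_3 = (-0.5774)·(-2) + (-0.5774)·2 + 0.0000·(-1) + (-0.5774)·(-3) = 1.7321.
u_3 = v_3 − 0.7746·q_1 − 1.7321·q_2 = (-1.2000, 2.8000, -1.6000, -1.6000).
‖u_3‖ = 3.7947, so q_3 = (-0.3162, 0.7379, -0.4216, -0.4216).

Q = [[0.2582, -0.5774, -0.3162], [0.2582, -0.5774, 0.7379], [0.7746, 0.0000, -0.4216], [-0.5164, -0.5774, -0.4216]], R = [[3.8730, 2.5820, 0.7746], [0.0000, 2.8868, 1.7321], [0.0000, 0.0000, 3.7947]]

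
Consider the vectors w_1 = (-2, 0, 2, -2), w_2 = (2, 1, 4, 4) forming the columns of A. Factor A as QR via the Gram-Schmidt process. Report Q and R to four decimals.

Q = [[-0.5774, 0.2233], [0.0000, 0.1674], [0.5774, 0.7814], [-0.5774, 0.5581]], R = [[3.4641, -1.1547], [0.0000, 5.9722]]

w_1 = (-2, 0, 2, -2); ‖w_1‖ = 3.4641, so q_1 = (-0.5774, 0.0000, 0.5774, -0.5774).
q_1·w_2 = (-0.5774)·2 + 0.0000·1 + 0.5774·4 + (-0.5774)·4 = -1.1547.
u_2 = w_2 + 1.1547·q_1 = (1.3333, 1.0000, 4.6667, 3.3333).
‖u_2‖ = 5.9722, so q_2 = (0.2233, 0.1674, 0.7814, 0.5581).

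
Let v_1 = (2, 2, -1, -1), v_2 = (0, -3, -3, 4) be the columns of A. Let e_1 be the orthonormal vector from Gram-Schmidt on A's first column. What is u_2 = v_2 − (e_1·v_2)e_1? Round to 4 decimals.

v_1 = (2, 2, -1, -1); ‖v_1‖ = 3.1623, so e_1 = (0.6325, 0.6325, -0.3162, -0.3162).
e_1·v_2 = 0.6325·0 + 0.6325·(-3) + (-0.3162)·(-3) + (-0.3162)·4 = -2.2136.
u_2 = v_2 + 2.2136·e_1 = (1.4000, -1.6000, -3.7000, 3.3000).

u_2 = (1.4000, -1.6000, -3.7000, 3.3000)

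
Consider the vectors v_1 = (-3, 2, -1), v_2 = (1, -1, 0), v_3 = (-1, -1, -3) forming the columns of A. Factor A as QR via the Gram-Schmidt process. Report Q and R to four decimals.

v_1 = (-3, 2, -1); ‖v_1‖ = 3.7417, so e_1 = (-0.8018, 0.5345, -0.2673).
e_1·v_2 = (-0.8018)·1 + 0.5345·(-1) + (-0.2673)·0 = -1.3363.
u_2 = v_2 + 1.3363·e_1 = (-0.0714, -0.2857, -0.3571).
‖u_2‖ = 0.4629, so e_2 = (-0.1543, -0.6172, -0.7715).
e_1·v_3 = (-0.8018)·(-1) + 0.5345·(-1) + (-0.2673)·(-3) = 1.0690; e_2·v_3 = (-0.1543)·(-1) + (-0.6172)·(-1) + (-0.7715)·(-3) = 3.0861.
u_3 = v_3 − 1.0690·e_1 − 3.0861·e_2 = (0.3333, 0.3333, -0.3333).
‖u_3‖ = 0.5774, so e_3 = (0.5774, 0.5774, -0.5774).

Q = [[-0.8018, -0.1543, 0.5774], [0.5345, -0.6172, 0.5774], [-0.2673, -0.7715, -0.5774]], R = [[3.7417, -1.3363, 1.0690], [0.0000, 0.4629, 3.0861], [0.0000, 0.0000, 0.5774]]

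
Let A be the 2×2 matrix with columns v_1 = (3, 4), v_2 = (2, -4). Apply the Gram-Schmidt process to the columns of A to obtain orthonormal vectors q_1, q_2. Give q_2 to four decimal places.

v_1 = (3, 4); ‖v_1‖ = 5.0000, so q_1 = (0.6000, 0.8000).
q_1·v_2 = 0.6000·2 + 0.8000·(-4) = -2.0000.
u_2 = v_2 + 2.0000·q_1 = (3.2000, -2.4000).
‖u_2‖ = 4.0000, so q_2 = (0.8000, -0.6000).

q_2 = (0.8000, -0.6000)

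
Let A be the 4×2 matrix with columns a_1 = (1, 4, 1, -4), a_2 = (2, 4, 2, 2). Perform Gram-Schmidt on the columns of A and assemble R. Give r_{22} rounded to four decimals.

r_{22} = 4.8749

a_1 = (1, 4, 1, -4); ‖a_1‖ = 5.8310, so e_1 = (0.1715, 0.6860, 0.1715, -0.6860).
e_1·a_2 = 0.1715·2 + 0.6860·4 + 0.1715·2 + (-0.6860)·2 = 2.0580.
u_2 = a_2 − 2.0580·e_1 = (1.6471, 2.5882, 1.6471, 3.4118).
r_{22} = ‖u_2‖ = 4.8749.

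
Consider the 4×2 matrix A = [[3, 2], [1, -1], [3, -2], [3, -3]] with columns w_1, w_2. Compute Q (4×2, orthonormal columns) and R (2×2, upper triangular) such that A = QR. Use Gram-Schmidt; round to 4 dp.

w_1 = (3, 1, 3, 3); ‖w_1‖ = 5.2915, so q_1 = (0.5669, 0.1890, 0.5669, 0.5669).
q_1·w_2 = 0.5669·2 + 0.1890·(-1) + 0.5669·(-2) + 0.5669·(-3) = -1.8898.
u_2 = w_2 + 1.8898·q_1 = (3.0714, -0.6429, -0.9286, -1.9286).
‖u_2‖ = 3.7985, so q_2 = (0.8086, -0.1692, -0.2445, -0.5077).

Q = [[0.5669, 0.8086], [0.1890, -0.1692], [0.5669, -0.2445], [0.5669, -0.5077]], R = [[5.2915, -1.8898], [0.0000, 3.7985]]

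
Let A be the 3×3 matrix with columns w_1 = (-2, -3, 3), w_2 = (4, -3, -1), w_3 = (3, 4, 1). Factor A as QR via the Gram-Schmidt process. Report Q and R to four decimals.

w_1 = (-2, -3, 3); ‖w_1‖ = 4.6904, so q_1 = (-0.4264, -0.6396, 0.6396).
q_1·w_2 = (-0.4264)·4 + (-0.6396)·(-3) + 0.6396·(-1) = -0.4264.
u_2 = w_2 + 0.4264·q_1 = (3.8182, -3.2727, -0.7273).
‖u_2‖ = 5.0812, so q_2 = (0.7514, -0.6441, -0.1431).
q_1·w_3 = (-0.4264)·3 + (-0.6396)·4 + 0.6396·1 = -3.1980; q_2·w_3 = 0.7514·3 + (-0.6441)·4 + (-0.1431)·1 = -0.4652.
u_3 = w_3 + 3.1980·q_1 + 0.4652·q_2 = (1.9859, 1.6549, 2.9789).
‖u_3‖ = 3.9442, so q_3 = (0.5035, 0.4196, 0.7553).

Q = [[-0.4264, 0.7514, 0.5035], [-0.6396, -0.6441, 0.4196], [0.6396, -0.1431, 0.7553]], R = [[4.6904, -0.4264, -3.1980], [0.0000, 5.0812, -0.4652], [0.0000, 0.0000, 3.9442]]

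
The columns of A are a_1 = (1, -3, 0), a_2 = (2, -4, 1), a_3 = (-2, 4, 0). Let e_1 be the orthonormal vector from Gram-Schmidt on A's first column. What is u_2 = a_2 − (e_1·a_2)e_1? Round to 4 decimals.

a_1 = (1, -3, 0); ‖a_1‖ = 3.1623, so e_1 = (0.3162, -0.9487, 0.0000).
e_1·a_2 = 0.3162·2 + (-0.9487)·(-4) + 0.0000·1 = 4.4272.
u_2 = a_2 − 4.4272·e_1 = (0.6000, 0.2000, 1.0000).

u_2 = (0.6000, 0.2000, 1.0000)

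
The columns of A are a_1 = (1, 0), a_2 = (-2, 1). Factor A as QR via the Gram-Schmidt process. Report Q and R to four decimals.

a_1 = (1, 0); ‖a_1‖ = 1.0000, so q_1 = (1.0000, 0.0000).
q_1·a_2 = 1.0000·(-2) + 0.0000·1 = -2.0000.
u_2 = a_2 + 2.0000·q_1 = (0.0000, 1.0000).
‖u_2‖ = 1.0000, so q_2 = (0.0000, 1.0000).

Q = [[1.0000, 0.0000], [0.0000, 1.0000]], R = [[1.0000, -2.0000], [0.0000, 1.0000]]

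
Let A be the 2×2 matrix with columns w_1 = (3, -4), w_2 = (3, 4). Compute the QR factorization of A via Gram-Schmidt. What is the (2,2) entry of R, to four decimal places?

w_1 = (3, -4); ‖w_1‖ = 5.0000, so q_1 = (0.6000, -0.8000).
q_1·w_2 = 0.6000·3 + (-0.8000)·4 = -1.4000.
u_2 = w_2 + 1.4000·q_1 = (3.8400, 2.8800).
r_{22} = ‖u_2‖ = 4.8000.

r_{22} = 4.8000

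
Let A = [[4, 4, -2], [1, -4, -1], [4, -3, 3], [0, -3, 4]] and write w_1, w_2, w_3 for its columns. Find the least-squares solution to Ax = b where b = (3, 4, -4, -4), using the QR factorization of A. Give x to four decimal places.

x = (0.1478, -0.4127, -1.6253)

w_1 = (4, 1, 4, 0); ‖w_1‖ = 5.7446, so e_1 = (0.6963, 0.1741, 0.6963, 0.0000).
e_1·w_2 = 0.6963·4 + 0.1741·(-4) + 0.6963·(-3) + 0.0000·(-3) = 0.0000.
u_2 = w_2 − 0.0000·e_1 = (4.0000, -4.0000, -3.0000, -3.0000).
‖u_2‖ = 7.0711, so e_2 = (0.5657, -0.5657, -0.4243, -0.4243).
e_1·w_3 = 0.6963·(-2) + 0.1741·(-1) + 0.6963·3 + 0.0000·4 = 0.5222; e_2·w_3 = 0.5657·(-2) + (-0.5657)·(-1) + (-0.4243)·3 + (-0.4243)·4 = -3.5355.
u_3 = w_3 − 0.5222·e_1 + 3.5355·e_2 = (-0.3636, -3.0909, 1.1364, 2.5000).
‖u_3‖ = 4.1506, so e_3 = (-0.0876, -0.7447, 0.2738, 0.6023).
Qᵀb = (0.0000, 2.8284, -6.7461).
Back-substitute: x_3 = -6.7461/4.1506 = -1.6253.
x_2 = (2.8284 + 3.5355·(-1.6253))/7.0711 = -0.4127.
x_1 = (0.0000 − 0.0000·(-0.4127) − 0.5222·(-1.6253))/5.7446 = 0.1478.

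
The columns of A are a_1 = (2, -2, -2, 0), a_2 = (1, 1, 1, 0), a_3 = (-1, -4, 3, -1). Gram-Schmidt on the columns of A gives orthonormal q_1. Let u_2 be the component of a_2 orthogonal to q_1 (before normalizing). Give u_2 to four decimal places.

q_1 = a_1/‖a_1‖ = (2, -2, -2, 0)/3.4641 = (0.5774, -0.5774, -0.5774, 0.0000).
r_{12} = q_1·a_2 = -0.5774.
u_2 = a_2 + 0.5774·q_1 = (1.3333, 0.6667, 0.6667, 0.0000).

u_2 = (1.3333, 0.6667, 0.6667, 0.0000)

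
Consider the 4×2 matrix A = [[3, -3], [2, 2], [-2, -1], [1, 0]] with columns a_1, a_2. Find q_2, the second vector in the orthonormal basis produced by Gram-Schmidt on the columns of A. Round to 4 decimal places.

q_2 = (-0.6804, 0.6351, -0.3629, 0.0454)

a_1 = (3, 2, -2, 1); ‖a_1‖ = 4.2426, so q_1 = (0.7071, 0.4714, -0.4714, 0.2357).
q_1·a_2 = 0.7071·(-3) + 0.4714·2 + (-0.4714)·(-1) + 0.2357·0 = -0.7071.
u_2 = a_2 + 0.7071·q_1 = (-2.5000, 2.3333, -1.3333, 0.1667).
‖u_2‖ = 3.6742, so q_2 = (-0.6804, 0.6351, -0.3629, 0.0454).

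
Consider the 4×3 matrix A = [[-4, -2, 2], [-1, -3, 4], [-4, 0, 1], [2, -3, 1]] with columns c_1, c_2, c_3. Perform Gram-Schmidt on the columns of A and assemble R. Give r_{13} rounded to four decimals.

c_1 = (-4, -1, -4, 2); ‖c_1‖ = 6.0828, so q_1 = (-0.6576, -0.1644, -0.6576, 0.3288).
r_{13} = q_1·c_3 = -2.3016.

r_{13} = -2.3016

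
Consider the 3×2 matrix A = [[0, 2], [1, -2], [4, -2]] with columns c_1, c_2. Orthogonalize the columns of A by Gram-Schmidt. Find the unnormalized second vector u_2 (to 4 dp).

u_2 = (2.0000, -1.4118, 0.3529)

q_1 = c_1/‖c_1‖ = (0, 1, 4)/4.1231 = (0.0000, 0.2425, 0.9701).
r_{12} = q_1·c_2 = -2.4254.
u_2 = c_2 + 2.4254·q_1 = (2.0000, -1.4118, 0.3529).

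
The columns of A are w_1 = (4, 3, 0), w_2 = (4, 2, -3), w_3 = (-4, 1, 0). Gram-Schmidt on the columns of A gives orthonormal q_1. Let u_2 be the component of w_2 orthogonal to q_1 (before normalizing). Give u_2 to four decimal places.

u_2 = (0.4800, -0.6400, -3.0000)

w_1 = (4, 3, 0); ‖w_1‖ = 5.0000, so q_1 = (0.8000, 0.6000, 0.0000).
q_1·w_2 = 0.8000·4 + 0.6000·2 + 0.0000·(-3) = 4.4000.
u_2 = w_2 − 4.4000·q_1 = (0.4800, -0.6400, -3.0000).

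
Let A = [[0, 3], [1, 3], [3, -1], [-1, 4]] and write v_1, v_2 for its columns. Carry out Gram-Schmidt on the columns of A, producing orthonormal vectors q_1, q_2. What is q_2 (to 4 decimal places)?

q_1 = v_1/‖v_1‖ = (0, 1, 3, -1)/3.3166 = (0.0000, 0.3015, 0.9045, -0.3015).
r_{12} = q_1·v_2 = -1.2060.
u_2 = v_2 + 1.2060·q_1 = (3.0000, 3.3636, 0.0909, 3.6364).
‖u_2‖ = 5.7918, so q_2 = (0.5180, 0.5808, 0.0157, 0.6278).

q_2 = (0.5180, 0.5808, 0.0157, 0.6278)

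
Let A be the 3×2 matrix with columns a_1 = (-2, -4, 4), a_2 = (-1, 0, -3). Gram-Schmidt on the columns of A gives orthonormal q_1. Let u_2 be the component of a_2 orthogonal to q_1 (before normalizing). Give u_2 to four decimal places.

u_2 = (-1.5556, -1.1111, -1.8889)

q_1 = a_1/‖a_1‖ = (-2, -4, 4)/6.0000 = (-0.3333, -0.6667, 0.6667).
r_{12} = q_1·a_2 = -1.6667.
u_2 = a_2 + 1.6667·q_1 = (-1.5556, -1.1111, -1.8889).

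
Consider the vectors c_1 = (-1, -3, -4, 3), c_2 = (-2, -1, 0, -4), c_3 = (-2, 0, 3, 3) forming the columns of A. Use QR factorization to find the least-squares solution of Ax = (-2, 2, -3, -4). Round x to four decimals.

q_1 = c_1/‖c_1‖ = (-1, -3, -4, 3)/5.9161 = (-0.1690, -0.5071, -0.6761, 0.5071).
r_{12} = q_1·c_2 = -1.1832.
u_2 = c_2 + 1.1832·q_1 = (-2.2000, -1.6000, -0.8000, -3.4000).
‖u_2‖ = 4.4272, so q_2 = (-0.4969, -0.3614, -0.1807, -0.7680).
r_{13} = q_1·c_3 = -0.1690; r_{23} = q_2·c_3 = -1.8522.
u_3 = c_3 + 0.1690·q_1 + 1.8522·q_2 = (-2.9490, -0.7551, 2.5510, 1.6633).
‖u_3‖ = 4.3059, so q_3 = (-0.6849, -0.1754, 0.5924, 0.3863).
Qᵀb = (-0.6761, 3.8851, -2.3034).
Back-substitute: x_3 = -2.3034/4.3059 = -0.5349.
x_2 = (3.8851 + 1.8522·(-0.5349))/4.4272 = 0.6537.
x_1 = (-0.6761 + 1.1832·0.6537 + 0.1690·(-0.5349))/5.9161 = 0.0012.

x = (0.0012, 0.6537, -0.5349)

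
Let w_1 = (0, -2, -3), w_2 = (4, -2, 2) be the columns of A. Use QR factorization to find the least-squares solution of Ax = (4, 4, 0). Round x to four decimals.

w_1 = (0, -2, -3); ‖w_1‖ = 3.6056, so q_1 = (0.0000, -0.5547, -0.8321).
q_1·w_2 = 0.0000·4 + (-0.5547)·(-2) + (-0.8321)·2 = -0.5547.
u_2 = w_2 + 0.5547·q_1 = (4.0000, -2.3077, 1.5385).
‖u_2‖ = 4.8675, so q_2 = (0.8218, -0.4741, 0.3161).
Qᵀb = (-2.2188, 1.3907).
Back-substitute: x_2 = 1.3907/4.8675 = 0.2857.
x_1 = (-2.2188 + 0.5547·0.2857)/3.6056 = -0.5714.

x = (-0.5714, 0.2857)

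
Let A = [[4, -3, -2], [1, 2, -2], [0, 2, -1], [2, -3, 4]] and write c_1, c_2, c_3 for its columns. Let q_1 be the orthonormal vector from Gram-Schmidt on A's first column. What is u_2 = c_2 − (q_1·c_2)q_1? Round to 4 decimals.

c_1 = (4, 1, 0, 2); ‖c_1‖ = 4.5826, so q_1 = (0.8729, 0.2182, 0.0000, 0.4364).
q_1·c_2 = 0.8729·(-3) + 0.2182·2 + 0.0000·2 + 0.4364·(-3) = -3.4915.
u_2 = c_2 + 3.4915·q_1 = (0.0476, 2.7619, 2.0000, -1.4762).

u_2 = (0.0476, 2.7619, 2.0000, -1.4762)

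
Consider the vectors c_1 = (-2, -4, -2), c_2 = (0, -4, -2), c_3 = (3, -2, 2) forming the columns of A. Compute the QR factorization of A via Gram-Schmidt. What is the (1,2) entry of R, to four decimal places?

c_1 = (-2, -4, -2); ‖c_1‖ = 4.8990, so q_1 = (-0.4082, -0.8165, -0.4082).
r_{12} = q_1·c_2 = 4.0825.

r_{12} = 4.0825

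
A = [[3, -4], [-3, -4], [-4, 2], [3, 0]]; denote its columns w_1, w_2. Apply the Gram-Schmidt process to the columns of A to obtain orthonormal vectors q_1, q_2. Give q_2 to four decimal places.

q_2 = (-0.5859, -0.7759, 0.2138, 0.0950)

w_1 = (3, -3, -4, 3); ‖w_1‖ = 6.5574, so q_1 = (0.4575, -0.4575, -0.6100, 0.4575).
q_1·w_2 = 0.4575·(-4) + (-0.4575)·(-4) + (-0.6100)·2 + 0.4575·0 = -1.2200.
u_2 = w_2 + 1.2200·q_1 = (-3.4419, -4.5581, 1.2558, 0.5581).
‖u_2‖ = 5.8747, so q_2 = (-0.5859, -0.7759, 0.2138, 0.0950).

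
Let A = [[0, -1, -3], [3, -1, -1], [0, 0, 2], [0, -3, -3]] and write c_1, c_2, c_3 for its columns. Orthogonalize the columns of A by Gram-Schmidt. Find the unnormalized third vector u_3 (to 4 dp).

u_3 = (-1.8000, 0.0000, 2.0000, 0.6000)

c_1 = (0, 3, 0, 0); ‖c_1‖ = 3.0000, so q_1 = (0.0000, 1.0000, 0.0000, 0.0000).
q_1·c_2 = 0.0000·(-1) + 1.0000·(-1) + 0.0000·0 + 0.0000·(-3) = -1.0000.
u_2 = c_2 + 1.0000·q_1 = (-1.0000, 0.0000, 0.0000, -3.0000).
‖u_2‖ = 3.1623, so q_2 = (-0.3162, 0.0000, 0.0000, -0.9487).
q_1·c_3 = 0.0000·(-3) + 1.0000·(-1) + 0.0000·2 + 0.0000·(-3) = -1.0000; q_2·c_3 = (-0.3162)·(-3) + 0.0000·(-1) + 0.0000·2 + (-0.9487)·(-3) = 3.7947.
u_3 = c_3 + 1.0000·q_1 − 3.7947·q_2 = (-1.8000, 0.0000, 2.0000, 0.6000).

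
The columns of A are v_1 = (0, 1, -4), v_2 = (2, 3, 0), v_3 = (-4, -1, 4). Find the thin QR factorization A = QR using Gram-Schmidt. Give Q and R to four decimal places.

v_1 = (0, 1, -4); ‖v_1‖ = 4.1231, so q_1 = (0.0000, 0.2425, -0.9701).
q_1·v_2 = 0.0000·2 + 0.2425·3 + (-0.9701)·0 = 0.7276.
u_2 = v_2 − 0.7276·q_1 = (2.0000, 2.8235, 0.7059).
‖u_2‖ = 3.5314, so q_2 = (0.5664, 0.7996, 0.1999).
q_1·v_3 = 0.0000·(-4) + 0.2425·(-1) + (-0.9701)·4 = -4.1231; q_2·v_3 = 0.5664·(-4) + 0.7996·(-1) + 0.1999·4 = -2.2654.
u_3 = v_3 + 4.1231·q_1 + 2.2654·q_2 = (-2.7170, 1.8113, 0.4528).
‖u_3‖ = 3.2967, so q_3 = (-0.8242, 0.5494, 0.1374).

Q = [[0.0000, 0.5664, -0.8242], [0.2425, 0.7996, 0.5494], [-0.9701, 0.1999, 0.1374]], R = [[4.1231, 0.7276, -4.1231], [0.0000, 3.5314, -2.2654], [0.0000, 0.0000, 3.2967]]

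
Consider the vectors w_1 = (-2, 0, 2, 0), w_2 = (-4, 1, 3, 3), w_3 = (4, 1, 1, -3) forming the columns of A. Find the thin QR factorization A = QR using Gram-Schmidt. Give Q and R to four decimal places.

Q = [[-0.7071, -0.1543, 0.5774], [0.0000, 0.3086, 0.5774], [0.7071, -0.1543, 0.5774], [0.0000, 0.9258, 0.0000]], R = [[2.8284, 4.9497, -2.1213], [0.0000, 3.2404, -3.2404], [0.0000, 0.0000, 3.4641]]

w_1 = (-2, 0, 2, 0); ‖w_1‖ = 2.8284, so e_1 = (-0.7071, 0.0000, 0.7071, 0.0000).
e_1·w_2 = (-0.7071)·(-4) + 0.0000·1 + 0.7071·3 + 0.0000·3 = 4.9497.
u_2 = w_2 − 4.9497·e_1 = (-0.5000, 1.0000, -0.5000, 3.0000).
‖u_2‖ = 3.2404, so e_2 = (-0.1543, 0.3086, -0.1543, 0.9258).
e_1·w_3 = (-0.7071)·4 + 0.0000·1 + 0.7071·1 + 0.0000·(-3) = -2.1213; e_2·w_3 = (-0.1543)·4 + 0.3086·1 + (-0.1543)·1 + 0.9258·(-3) = -3.2404.
u_3 = w_3 + 2.1213·e_1 + 3.2404·e_2 = (2.0000, 2.0000, 2.0000, 0.0000).
‖u_3‖ = 3.4641, so e_3 = (0.5774, 0.5774, 0.5774, 0.0000).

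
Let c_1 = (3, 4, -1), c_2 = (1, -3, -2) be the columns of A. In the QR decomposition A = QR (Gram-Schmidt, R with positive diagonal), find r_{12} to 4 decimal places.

c_1 = (3, 4, -1); ‖c_1‖ = 5.0990, so q_1 = (0.5883, 0.7845, -0.1961).
r_{12} = q_1·c_2 = -1.3728.

r_{12} = -1.3728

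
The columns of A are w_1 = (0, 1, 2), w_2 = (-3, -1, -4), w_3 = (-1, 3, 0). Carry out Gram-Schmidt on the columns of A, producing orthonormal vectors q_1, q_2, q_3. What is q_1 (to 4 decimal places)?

w_1 = (0, 1, 2); ‖w_1‖ = 2.2361, so q_1 = (0.0000, 0.4472, 0.8944).

q_1 = (0.0000, 0.4472, 0.8944)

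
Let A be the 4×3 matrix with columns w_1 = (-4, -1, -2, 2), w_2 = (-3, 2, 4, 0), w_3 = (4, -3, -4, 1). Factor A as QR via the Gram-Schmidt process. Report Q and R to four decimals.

Q = [[-0.8000, -0.4990, 0.2629], [-0.2000, 0.3873, -0.4705], [-0.4000, 0.7746, 0.4324], [0.4000, -0.0298, 0.7229]], R = [[5.0000, 0.4000, -0.6000], [0.0000, 5.3703, -6.2864], [0.0000, 0.0000, 1.4563]]

q_1 = w_1/‖w_1‖ = (-4, -1, -2, 2)/5.0000 = (-0.8000, -0.2000, -0.4000, 0.4000).
r_{12} = q_1·w_2 = 0.4000.
u_2 = w_2 − 0.4000·q_1 = (-2.6800, 2.0800, 4.1600, -0.1600).
‖u_2‖ = 5.3703, so q_2 = (-0.4990, 0.3873, 0.7746, -0.0298).
r_{13} = q_1·w_3 = -0.6000; r_{23} = q_2·w_3 = -6.2864.
u_3 = w_3 + 0.6000·q_1 + 6.2864·q_2 = (0.3828, -0.6852, 0.6297, 1.0527).
‖u_3‖ = 1.4563, so q_3 = (0.2629, -0.4705, 0.4324, 0.7229).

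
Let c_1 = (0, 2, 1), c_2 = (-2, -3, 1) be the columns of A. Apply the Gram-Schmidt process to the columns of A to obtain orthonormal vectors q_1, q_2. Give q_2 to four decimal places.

q_2 = (-0.6667, -0.3333, 0.6667)

c_1 = (0, 2, 1); ‖c_1‖ = 2.2361, so q_1 = (0.0000, 0.8944, 0.4472).
q_1·c_2 = 0.0000·(-2) + 0.8944·(-3) + 0.4472·1 = -2.2361.
u_2 = c_2 + 2.2361·q_1 = (-2.0000, -1.0000, 2.0000).
‖u_2‖ = 3.0000, so q_2 = (-0.6667, -0.3333, 0.6667).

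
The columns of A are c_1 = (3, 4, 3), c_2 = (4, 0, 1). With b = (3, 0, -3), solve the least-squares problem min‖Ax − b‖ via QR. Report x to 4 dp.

c_1 = (3, 4, 3); ‖c_1‖ = 5.8310, so q_1 = (0.5145, 0.6860, 0.5145).
q_1·c_2 = 0.5145·4 + 0.6860·0 + 0.5145·1 = 2.5725.
u_2 = c_2 − 2.5725·q_1 = (2.6765, -1.7647, -0.3235).
‖u_2‖ = 3.2222, so q_2 = (0.8306, -0.5477, -0.1004).
Qᵀb = (0.0000, 2.7932).
Back-substitute: x_2 = 2.7932/3.2222 = 0.8669.
x_1 = (0.0000 − 2.5725·0.8669)/5.8310 = -0.3824.

x = (-0.3824, 0.8669)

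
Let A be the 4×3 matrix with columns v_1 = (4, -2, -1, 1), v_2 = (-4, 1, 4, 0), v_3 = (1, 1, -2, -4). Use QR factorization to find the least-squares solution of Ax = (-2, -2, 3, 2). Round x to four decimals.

x = (0.5000, 0.7273, -0.4545)

e_1 = v_1/‖v_1‖ = (4, -2, -1, 1)/4.6904 = (0.8528, -0.4264, -0.2132, 0.2132).
r_{12} = e_1·v_2 = -4.6904.
u_2 = v_2 + 4.6904·e_1 = (0.0000, -1.0000, 3.0000, 1.0000).
‖u_2‖ = 3.3166, so e_2 = (0.0000, -0.3015, 0.9045, 0.3015).
r_{13} = e_1·v_3 = 0.0000; r_{23} = e_2·v_3 = -3.3166.
u_3 = v_3 + 0.0000·e_1 + 3.3166·e_2 = (1.0000, 0.0000, 1.0000, -3.0000).
‖u_3‖ = 3.3166, so e_3 = (0.3015, 0.0000, 0.3015, -0.9045).
Qᵀb = (-1.0660, 3.9196, -1.5076).
Back-substitute: x_3 = -1.5076/3.3166 = -0.4545.
x_2 = (3.9196 + 3.3166·(-0.4545))/3.3166 = 0.7273.
x_1 = (-1.0660 + 4.6904·0.7273 + 0.0000·(-0.4545))/4.6904 = 0.5000.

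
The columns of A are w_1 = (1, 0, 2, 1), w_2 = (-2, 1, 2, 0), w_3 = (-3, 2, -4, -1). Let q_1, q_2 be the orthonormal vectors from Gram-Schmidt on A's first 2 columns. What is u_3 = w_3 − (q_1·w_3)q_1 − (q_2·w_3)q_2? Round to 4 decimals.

u_3 = (0.1200, 1.5200, -0.6400, 1.1600)

w_1 = (1, 0, 2, 1); ‖w_1‖ = 2.4495, so q_1 = (0.4082, 0.0000, 0.8165, 0.4082).
q_1·w_2 = 0.4082·(-2) + 0.0000·1 + 0.8165·2 + 0.4082·0 = 0.8165.
u_2 = w_2 − 0.8165·q_1 = (-2.3333, 1.0000, 1.3333, -0.3333).
‖u_2‖ = 2.8868, so q_2 = (-0.8083, 0.3464, 0.4619, -0.1155).
q_1·w_3 = 0.4082·(-3) + 0.0000·2 + 0.8165·(-4) + 0.4082·(-1) = -4.8990; q_2·w_3 = (-0.8083)·(-3) + 0.3464·2 + 0.4619·(-4) + (-0.1155)·(-1) = 1.3856.
u_3 = w_3 + 4.8990·q_1 − 1.3856·q_2 = (0.1200, 1.5200, -0.6400, 1.1600).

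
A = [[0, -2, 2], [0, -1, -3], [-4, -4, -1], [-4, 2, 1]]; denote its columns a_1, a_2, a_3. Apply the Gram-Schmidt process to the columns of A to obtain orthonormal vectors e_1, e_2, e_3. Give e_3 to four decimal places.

a_1 = (0, 0, -4, -4); ‖a_1‖ = 5.6569, so e_1 = (0.0000, 0.0000, -0.7071, -0.7071).
e_1·a_2 = 0.0000·(-2) + 0.0000·(-1) + (-0.7071)·(-4) + (-0.7071)·2 = 1.4142.
u_2 = a_2 − 1.4142·e_1 = (-2.0000, -1.0000, -3.0000, 3.0000).
‖u_2‖ = 4.7958, so e_2 = (-0.4170, -0.2085, -0.6255, 0.6255).
e_1·a_3 = 0.0000·2 + 0.0000·(-3) + (-0.7071)·(-1) + (-0.7071)·1 = 0.0000; e_2·a_3 = (-0.4170)·2 + (-0.2085)·(-3) + (-0.6255)·(-1) + 0.6255·1 = 1.0426.
u_3 = a_3 + 0.0000·e_1 − 1.0426·e_2 = (2.4348, -2.7826, -0.3478, 0.3478).
‖u_3‖ = 3.7300, so e_3 = (0.6528, -0.7460, -0.0933, 0.0933).

e_3 = (0.6528, -0.7460, -0.0933, 0.0933)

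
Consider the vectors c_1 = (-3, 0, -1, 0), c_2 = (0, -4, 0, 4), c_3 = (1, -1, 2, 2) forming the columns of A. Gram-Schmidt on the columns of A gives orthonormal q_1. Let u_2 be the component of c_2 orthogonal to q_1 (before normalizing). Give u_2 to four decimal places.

c_1 = (-3, 0, -1, 0); ‖c_1‖ = 3.1623, so q_1 = (-0.9487, 0.0000, -0.3162, 0.0000).
q_1·c_2 = (-0.9487)·0 + 0.0000·(-4) + (-0.3162)·0 + 0.0000·4 = 0.0000.
u_2 = c_2 + 0.0000·q_1 = (0.0000, -4.0000, 0.0000, 4.0000).

u_2 = (0.0000, -4.0000, 0.0000, 4.0000)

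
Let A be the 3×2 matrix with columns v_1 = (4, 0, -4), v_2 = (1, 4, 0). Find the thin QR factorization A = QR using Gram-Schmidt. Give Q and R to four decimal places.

v_1 = (4, 0, -4); ‖v_1‖ = 5.6569, so e_1 = (0.7071, 0.0000, -0.7071).
e_1·v_2 = 0.7071·1 + 0.0000·4 + (-0.7071)·0 = 0.7071.
u_2 = v_2 − 0.7071·e_1 = (0.5000, 4.0000, 0.5000).
‖u_2‖ = 4.0620, so e_2 = (0.1231, 0.9847, 0.1231).

Q = [[0.7071, 0.1231], [0.0000, 0.9847], [-0.7071, 0.1231]], R = [[5.6569, 0.7071], [0.0000, 4.0620]]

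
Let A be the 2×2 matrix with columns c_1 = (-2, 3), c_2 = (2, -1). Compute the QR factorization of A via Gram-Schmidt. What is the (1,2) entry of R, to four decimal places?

c_1 = (-2, 3); ‖c_1‖ = 3.6056, so e_1 = (-0.5547, 0.8321).
r_{12} = e_1·c_2 = -1.9415.

r_{12} = -1.9415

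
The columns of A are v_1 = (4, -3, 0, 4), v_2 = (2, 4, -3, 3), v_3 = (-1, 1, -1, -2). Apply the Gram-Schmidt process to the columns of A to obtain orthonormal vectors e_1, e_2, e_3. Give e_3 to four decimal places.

e_3 = (0.3359, -0.2863, -0.7085, -0.5507)

v_1 = (4, -3, 0, 4); ‖v_1‖ = 6.4031, so e_1 = (0.6247, -0.4685, 0.0000, 0.6247).
e_1·v_2 = 0.6247·2 + (-0.4685)·4 + 0.0000·(-3) + 0.6247·3 = 1.2494.
u_2 = v_2 − 1.2494·e_1 = (1.2195, 4.5854, -3.0000, 2.2195).
‖u_2‖ = 6.0365, so e_2 = (0.2020, 0.7596, -0.4970, 0.3677).
e_1·v_3 = 0.6247·(-1) + (-0.4685)·1 + 0.0000·(-1) + 0.6247·(-2) = -2.3426; e_2·v_3 = 0.2020·(-1) + 0.7596·1 + (-0.4970)·(-1) + 0.3677·(-2) = 0.3192.
u_3 = v_3 + 2.3426·e_1 − 0.3192·e_2 = (0.3989, -0.3400, -0.8414, -0.6539).
‖u_3‖ = 1.1876, so e_3 = (0.3359, -0.2863, -0.7085, -0.5507).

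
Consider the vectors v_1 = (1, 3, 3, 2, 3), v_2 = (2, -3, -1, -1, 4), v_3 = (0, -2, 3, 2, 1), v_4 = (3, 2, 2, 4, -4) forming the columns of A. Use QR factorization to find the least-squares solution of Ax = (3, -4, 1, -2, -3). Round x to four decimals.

x = (-0.9027, 0.5493, 0.3896, 0.5444)

v_1 = (1, 3, 3, 2, 3); ‖v_1‖ = 5.6569, so q_1 = (0.1768, 0.5303, 0.5303, 0.3536, 0.5303).
q_1·v_2 = 0.1768·2 + 0.5303·(-3) + 0.5303·(-1) + 0.3536·(-1) + 0.5303·4 = 0.0000.
u_2 = v_2 − 0.0000·q_1 = (2.0000, -3.0000, -1.0000, -1.0000, 4.0000).
‖u_2‖ = 5.5678, so q_2 = (0.3592, -0.5388, -0.1796, -0.1796, 0.7184).
q_1·v_3 = 0.1768·0 + 0.5303·(-2) + 0.5303·3 + 0.3536·2 + 0.5303·1 = 1.7678; q_2·v_3 = 0.3592·0 + (-0.5388)·(-2) + (-0.1796)·3 + (-0.1796)·2 + 0.7184·1 = 0.8980.
u_3 = v_3 − 1.7678·q_1 − 0.8980·q_2 = (-0.6351, -2.4536, 2.2238, 1.5363, -0.5827).
‖u_3‖ = 3.7508, so q_3 = (-0.1693, -0.6542, 0.5929, 0.4096, -0.1553).
q_1·v_4 = 0.1768·3 + 0.5303·2 + 0.5303·2 + 0.3536·4 + 0.5303·(-4) = 1.9445; q_2·v_4 = 0.3592·3 + (-0.5388)·2 + (-0.1796)·2 + (-0.1796)·4 + 0.7184·(-4) = -3.9513; q_3·v_4 = (-0.1693)·3 + (-0.6542)·2 + 0.5929·2 + 0.4096·4 + (-0.1553)·(-4) = 1.6292.
u_4 = v_4 − 1.9445·q_1 + 3.9513·q_2 − 1.6292·q_3 = (4.3515, -0.0945, -0.7069, 1.9355, -1.9395).
‖u_4‖ = 5.1915, so q_4 = (0.8382, -0.0182, -0.1362, 0.3728, -0.3736).
Qᵀb = (-3.3588, 1.2572, 2.3484, 2.8263).
Back-substitute: x_4 = 2.8263/5.1915 = 0.5444.
x_3 = (2.3484 − 1.6292·0.5444)/3.7508 = 0.3896.
x_2 = (1.2572 − 0.8980·0.3896 + 3.9513·0.5444)/5.5678 = 0.5493.
x_1 = (-3.3588 − 0.0000·0.5493 − 1.7678·0.3896 − 1.9445·0.5444)/5.6569 = -0.9027.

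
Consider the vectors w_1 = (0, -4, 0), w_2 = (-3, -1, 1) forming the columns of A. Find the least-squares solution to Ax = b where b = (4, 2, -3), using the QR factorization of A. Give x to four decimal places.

x = (-0.1250, -1.5000)

e_1 = w_1/‖w_1‖ = (0, -4, 0)/4.0000 = (0.0000, -1.0000, 0.0000).
r_{12} = e_1·w_2 = 1.0000.
u_2 = w_2 − 1.0000·e_1 = (-3.0000, 0.0000, 1.0000).
‖u_2‖ = 3.1623, so e_2 = (-0.9487, 0.0000, 0.3162).
Qᵀb = (-2.0000, -4.7434).
Back-substitute: x_2 = -4.7434/3.1623 = -1.5000.
x_1 = (-2.0000 − 1.0000·(-1.5000))/4.0000 = -0.1250.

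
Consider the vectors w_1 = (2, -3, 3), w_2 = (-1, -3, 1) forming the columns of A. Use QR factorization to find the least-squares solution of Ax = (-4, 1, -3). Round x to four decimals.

w_1 = (2, -3, 3); ‖w_1‖ = 4.6904, so q_1 = (0.4264, -0.6396, 0.6396).
q_1·w_2 = 0.4264·(-1) + (-0.6396)·(-3) + 0.6396·1 = 2.1320.
u_2 = w_2 − 2.1320·q_1 = (-1.9091, -1.6364, -0.3636).
‖u_2‖ = 2.5406, so q_2 = (-0.7514, -0.6441, -0.1431).
Qᵀb = (-4.2640, 2.7911).
Back-substitute: x_2 = 2.7911/2.5406 = 1.0986.
x_1 = (-4.2640 − 2.1320·1.0986)/4.6904 = -1.4085.

x = (-1.4085, 1.0986)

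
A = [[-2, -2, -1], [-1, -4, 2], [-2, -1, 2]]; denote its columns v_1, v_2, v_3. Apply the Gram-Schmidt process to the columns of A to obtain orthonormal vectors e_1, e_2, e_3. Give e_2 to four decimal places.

e_2 = (0.0707, -0.9187, 0.3887)

v_1 = (-2, -1, -2); ‖v_1‖ = 3.0000, so e_1 = (-0.6667, -0.3333, -0.6667).
e_1·v_2 = (-0.6667)·(-2) + (-0.3333)·(-4) + (-0.6667)·(-1) = 3.3333.
u_2 = v_2 − 3.3333·e_1 = (0.2222, -2.8889, 1.2222).
‖u_2‖ = 3.1447, so e_2 = (0.0707, -0.9187, 0.3887).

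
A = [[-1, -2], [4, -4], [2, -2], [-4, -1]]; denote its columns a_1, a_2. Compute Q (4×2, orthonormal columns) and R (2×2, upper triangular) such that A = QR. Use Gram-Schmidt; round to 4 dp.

a_1 = (-1, 4, 2, -4); ‖a_1‖ = 6.0828, so e_1 = (-0.1644, 0.6576, 0.3288, -0.6576).
e_1·a_2 = (-0.1644)·(-2) + 0.6576·(-4) + 0.3288·(-2) + (-0.6576)·(-1) = -2.3016.
u_2 = a_2 + 2.3016·e_1 = (-2.3784, -2.4865, -1.2432, -2.5135).
‖u_2‖ = 4.4388, so e_2 = (-0.5358, -0.5602, -0.2801, -0.5663).

Q = [[-0.1644, -0.5358], [0.6576, -0.5602], [0.3288, -0.2801], [-0.6576, -0.5663]], R = [[6.0828, -2.3016], [0.0000, 4.4388]]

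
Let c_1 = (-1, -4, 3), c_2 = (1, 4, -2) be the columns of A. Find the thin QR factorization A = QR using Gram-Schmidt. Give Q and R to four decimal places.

Q = [[-0.1961, 0.1427], [-0.7845, 0.5708], [0.5883, 0.8086]], R = [[5.0990, -4.5107], [0.0000, 0.8086]]

e_1 = c_1/‖c_1‖ = (-1, -4, 3)/5.0990 = (-0.1961, -0.7845, 0.5883).
r_{12} = e_1·c_2 = -4.5107.
u_2 = c_2 + 4.5107·e_1 = (0.1154, 0.4615, 0.6538).
‖u_2‖ = 0.8086, so e_2 = (0.1427, 0.5708, 0.8086).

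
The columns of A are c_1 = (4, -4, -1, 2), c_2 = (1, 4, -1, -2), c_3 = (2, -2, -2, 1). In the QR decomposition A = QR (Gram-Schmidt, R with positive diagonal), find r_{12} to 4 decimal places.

r_{12} = -2.4660

e_1 = c_1/‖c_1‖ = (4, -4, -1, 2)/6.0828 = (0.6576, -0.6576, -0.1644, 0.3288).
r_{12} = e_1·c_2 = -2.4660.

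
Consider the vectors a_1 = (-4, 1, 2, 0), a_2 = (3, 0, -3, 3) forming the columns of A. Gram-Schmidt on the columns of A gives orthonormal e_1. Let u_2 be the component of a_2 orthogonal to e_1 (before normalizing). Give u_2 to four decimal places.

u_2 = (-0.4286, 0.8571, -1.2857, 3.0000)

a_1 = (-4, 1, 2, 0); ‖a_1‖ = 4.5826, so e_1 = (-0.8729, 0.2182, 0.4364, 0.0000).
e_1·a_2 = (-0.8729)·3 + 0.2182·0 + 0.4364·(-3) + 0.0000·3 = -3.9279.
u_2 = a_2 + 3.9279·e_1 = (-0.4286, 0.8571, -1.2857, 3.0000).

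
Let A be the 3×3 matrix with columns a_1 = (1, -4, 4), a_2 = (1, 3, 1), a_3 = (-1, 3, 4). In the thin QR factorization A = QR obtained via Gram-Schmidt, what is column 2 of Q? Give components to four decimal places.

e_2 = (0.3930, 0.6975, 0.5992)

e_1 = a_1/‖a_1‖ = (1, -4, 4)/5.7446 = (0.1741, -0.6963, 0.6963).
r_{12} = e_1·a_2 = -1.2185.
u_2 = a_2 + 1.2185·e_1 = (1.2121, 2.1515, 1.8485).
‖u_2‖ = 3.0847, so e_2 = (0.3930, 0.6975, 0.5992).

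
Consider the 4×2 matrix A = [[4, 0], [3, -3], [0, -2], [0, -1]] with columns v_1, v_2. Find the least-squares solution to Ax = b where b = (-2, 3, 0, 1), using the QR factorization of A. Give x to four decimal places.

v_1 = (4, 3, 0, 0); ‖v_1‖ = 5.0000, so q_1 = (0.8000, 0.6000, 0.0000, 0.0000).
q_1·v_2 = 0.8000·0 + 0.6000·(-3) + 0.0000·(-2) + 0.0000·(-1) = -1.8000.
u_2 = v_2 + 1.8000·q_1 = (1.4400, -1.9200, -2.0000, -1.0000).
‖u_2‖ = 3.2802, so q_2 = (0.4390, -0.5853, -0.6097, -0.3049).
Qᵀb = (0.2000, -2.9388).
Back-substitute: x_2 = -2.9388/3.2802 = -0.8959.
x_1 = (0.2000 + 1.8000·(-0.8959))/5.0000 = -0.2825.

x = (-0.2825, -0.8959)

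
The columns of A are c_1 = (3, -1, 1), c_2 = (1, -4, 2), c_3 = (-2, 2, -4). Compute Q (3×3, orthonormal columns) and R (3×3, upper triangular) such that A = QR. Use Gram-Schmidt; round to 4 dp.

c_1 = (3, -1, 1); ‖c_1‖ = 3.3166, so e_1 = (0.9045, -0.3015, 0.3015).
e_1·c_2 = 0.9045·1 + (-0.3015)·(-4) + 0.3015·2 = 2.7136.
u_2 = c_2 − 2.7136·e_1 = (-1.4545, -3.1818, 1.1818).
‖u_2‖ = 3.6927, so e_2 = (-0.3939, -0.8616, 0.3200).
e_1·c_3 = 0.9045·(-2) + (-0.3015)·2 + 0.3015·(-4) = -3.6181; e_2·c_3 = (-0.3939)·(-2) + (-0.8616)·2 + 0.3200·(-4) = -2.2156.
u_3 = c_3 + 3.6181·e_1 + 2.2156·e_2 = (0.4000, -1.0000, -2.2000).
‖u_3‖ = 2.4495, so e_3 = (0.1633, -0.4082, -0.8981).

Q = [[0.9045, -0.3939, 0.1633], [-0.3015, -0.8616, -0.4082], [0.3015, 0.3200, -0.8981]], R = [[3.3166, 2.7136, -3.6181], [0.0000, 3.6927, -2.2156], [0.0000, 0.0000, 2.4495]]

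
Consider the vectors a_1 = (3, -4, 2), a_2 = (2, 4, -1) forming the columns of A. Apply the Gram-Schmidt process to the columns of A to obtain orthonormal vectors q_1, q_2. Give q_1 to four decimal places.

q_1 = (0.5571, -0.7428, 0.3714)

q_1 = a_1/‖a_1‖ = (3, -4, 2)/5.3852 = (0.5571, -0.7428, 0.3714).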